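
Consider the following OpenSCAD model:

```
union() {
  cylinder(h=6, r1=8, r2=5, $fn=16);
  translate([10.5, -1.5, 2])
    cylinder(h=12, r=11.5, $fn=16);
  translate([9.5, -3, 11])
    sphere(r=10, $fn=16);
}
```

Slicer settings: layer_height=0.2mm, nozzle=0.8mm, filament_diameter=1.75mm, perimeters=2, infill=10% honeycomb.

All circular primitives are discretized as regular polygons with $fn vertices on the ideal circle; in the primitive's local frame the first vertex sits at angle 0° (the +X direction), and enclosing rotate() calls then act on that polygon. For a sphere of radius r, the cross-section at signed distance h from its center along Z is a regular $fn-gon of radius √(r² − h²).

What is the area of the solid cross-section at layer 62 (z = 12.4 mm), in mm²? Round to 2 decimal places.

406.60 mm²

At z = 12.4 mm: the cone is not intersected at this z (z outside [0, 6]); the r=11.5 cylinder at (10.5, -1.5) contributes a regular 16-gon of circumradius 11.5 (area = (16/2)·11.500²·sin(360°/16) = 404.88 mm²); the sphere at (9.5, -3): section is a regular 16-gon, circumradius = √(r²−h²) = √(10²−1.4²) = 9.902 (area = (16/2)·9.902²·sin(360°/16) = 300.15 mm²); Taking the union: the regions partially overlap — summed areas 705.03 mm² minus the doubly-counted overlap 298.42 mm² gives 406.60 mm² — area = 406.60 mm². Overall, the cross-section is a single solid region. Net area = 406.60 mm².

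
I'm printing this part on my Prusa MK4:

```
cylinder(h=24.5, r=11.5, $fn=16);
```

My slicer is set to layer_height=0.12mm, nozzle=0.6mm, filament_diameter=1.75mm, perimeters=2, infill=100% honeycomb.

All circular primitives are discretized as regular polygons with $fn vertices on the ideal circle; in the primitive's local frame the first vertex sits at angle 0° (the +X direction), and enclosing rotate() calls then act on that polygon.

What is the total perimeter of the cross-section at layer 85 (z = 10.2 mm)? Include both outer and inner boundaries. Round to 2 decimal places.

71.79 mm

At z = 10.2 mm: the r=11.5 cylinder gives a regular 16-gon of circumradius 11.5 (constant along its height) (perimeter = 2·16·11.500·sin(180°/16) = 71.79 mm). Overall, the cross-section is a single solid region. Total boundary length (outer) = 71.79 mm.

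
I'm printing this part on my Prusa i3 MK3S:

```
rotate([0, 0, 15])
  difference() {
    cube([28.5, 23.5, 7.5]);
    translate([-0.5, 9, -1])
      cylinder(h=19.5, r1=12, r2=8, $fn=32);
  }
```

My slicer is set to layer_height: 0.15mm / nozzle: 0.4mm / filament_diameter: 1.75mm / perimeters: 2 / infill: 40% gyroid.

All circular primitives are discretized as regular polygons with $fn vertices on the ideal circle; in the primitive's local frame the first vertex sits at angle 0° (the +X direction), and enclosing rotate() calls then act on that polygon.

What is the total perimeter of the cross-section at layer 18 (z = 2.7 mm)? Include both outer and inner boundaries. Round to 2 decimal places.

At z = 2.7 mm: the 28.5×23.5 cube contributes its full rectangle (perimeter 104.00 mm); the cone at (-0.5, 9) contributes a regular 32-gon of circumradius 11.241 (interpolated between r1=12 and r2=8 at t=0.190) (perimeter = 2·32·11.241·sin(180°/32) = 70.52 mm); Subtracting the remaining from the first: starting from the 28.5×23.5 cube, the cone at (-0.5, 9) partially overlaps it — only the 177.08 mm² overlap (of its 394.43 mm²) is removed, clipping the outline — boundary = 105.24 mm; (rotated 15° about Z; rotation is an isometry so areas/perimeters/island counts are preserved). Overall, the cross-section is a single solid region. Total boundary length (outer) = 105.24 mm.

105.24 mm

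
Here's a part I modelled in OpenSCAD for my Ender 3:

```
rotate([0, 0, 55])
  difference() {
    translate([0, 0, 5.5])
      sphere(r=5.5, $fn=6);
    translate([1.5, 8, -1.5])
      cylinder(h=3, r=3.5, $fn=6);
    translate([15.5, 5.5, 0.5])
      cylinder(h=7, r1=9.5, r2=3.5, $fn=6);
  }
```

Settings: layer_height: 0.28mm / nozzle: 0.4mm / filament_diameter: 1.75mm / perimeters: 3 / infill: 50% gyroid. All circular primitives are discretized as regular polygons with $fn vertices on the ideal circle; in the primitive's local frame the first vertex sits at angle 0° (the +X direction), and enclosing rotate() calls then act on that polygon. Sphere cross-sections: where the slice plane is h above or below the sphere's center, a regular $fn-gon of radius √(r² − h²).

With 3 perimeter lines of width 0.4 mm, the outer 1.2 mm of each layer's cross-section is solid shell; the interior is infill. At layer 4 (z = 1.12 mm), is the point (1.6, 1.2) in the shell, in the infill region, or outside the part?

shell

At z = 1.12 mm: the r=5.5 sphere slices to a regular 6-gon of circumradius 3.326 (√(r²−h²) with h=4.38 from center); the cylinder at (1.5, 8): section is a regular 6-gon, circumradius r=3.5; the cone at (15.5, 5.5) (r1=9.5→r2=3.5) has section circumradius 8.969 here — a regular 6-gon; Taking the first minus the rest: starting from the r=5.5 sphere, the r=3.5 cylinder at (1.5, 8) misses the remaining region (no effect); the cone at (15.5, 5.5) misses the remaining region (no effect) — 1 connected region; (whole slice rotated 55° about Z — lengths, areas and connectivity unchanged). Overall, the cross-section is a single solid region. Undo the 55° rotation: the query point maps to (1.901, -0.622) in the un-rotated model frame. The nearest boundary edge runs (3.33, 0.00)→(1.66, -2.88); distance from the point to it = 0.92 mm. The point is inside the cross-section, 0.92 mm from the nearest boundary — within the 1.2 mm shell band (3 × 0.4).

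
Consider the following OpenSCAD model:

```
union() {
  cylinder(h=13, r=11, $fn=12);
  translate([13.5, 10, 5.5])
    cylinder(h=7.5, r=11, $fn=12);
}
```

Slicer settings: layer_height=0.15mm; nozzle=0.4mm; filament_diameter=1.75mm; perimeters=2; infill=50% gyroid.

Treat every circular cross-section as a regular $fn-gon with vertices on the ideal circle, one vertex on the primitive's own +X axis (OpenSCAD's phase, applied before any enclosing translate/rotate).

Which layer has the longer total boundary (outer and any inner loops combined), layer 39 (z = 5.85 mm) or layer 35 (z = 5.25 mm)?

Layer 39 (z = 5.85): the cylinder: section is a regular 12-gon, circumradius r=11 (perimeter = 2·12·11.000·sin(180°/12) = 68.33 mm); the r=11 cylinder at (13.5, 10) contributes a regular 12-gon of circumradius 11 (perimeter = 2·12·11.000·sin(180°/12) = 68.33 mm); Taking the union: the regions partially overlap (shared area 43.15 mm²), so the edge portions inside another operand are dropped and the merged outline is re-measured after clipping — boundary = 107.20 mm. So its perimeter = 107.20 mm. Layer 35 (z = 5.25): the r=11 cylinder gives a regular 12-gon of circumradius 11 (constant along its height) (perimeter = 2·12·11.000·sin(180°/12) = 68.33 mm); the cylinder at (13.5, 10) is absent (z outside [5.5, 13]); Merging all regions: only the r=11 cylinder is present, so the union is just that shape — boundary = 68.33 mm. So its perimeter = 68.33 mm. Layer 39 is larger (107.20 vs 68.33 mm).

layer 39 (z = 5.85 mm)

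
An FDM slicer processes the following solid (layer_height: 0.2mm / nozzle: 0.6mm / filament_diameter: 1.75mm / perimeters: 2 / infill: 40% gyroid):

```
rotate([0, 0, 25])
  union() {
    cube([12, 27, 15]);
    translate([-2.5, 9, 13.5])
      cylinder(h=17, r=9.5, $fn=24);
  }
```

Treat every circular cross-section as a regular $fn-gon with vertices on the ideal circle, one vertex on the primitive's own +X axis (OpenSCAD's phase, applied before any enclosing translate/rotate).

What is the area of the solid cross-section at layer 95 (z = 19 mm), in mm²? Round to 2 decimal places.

At z = 19 mm: the cube is not intersected at this z (z outside [0, 15]); the cylinder at (-2.5, 9): section is a regular 24-gon, circumradius r=9.5 (area = (24/2)·9.500²·sin(360°/24) = 280.30 mm²); Merging all regions: only the r=9.5 cylinder at (-2.5, 9) is present, so the union is just that shape — area = 280.30 mm²; (whole slice rotated 25° about Z — lengths, areas and connectivity unchanged). Overall, the cross-section is a single solid region. Net area = 280.30 mm².

280.30 mm²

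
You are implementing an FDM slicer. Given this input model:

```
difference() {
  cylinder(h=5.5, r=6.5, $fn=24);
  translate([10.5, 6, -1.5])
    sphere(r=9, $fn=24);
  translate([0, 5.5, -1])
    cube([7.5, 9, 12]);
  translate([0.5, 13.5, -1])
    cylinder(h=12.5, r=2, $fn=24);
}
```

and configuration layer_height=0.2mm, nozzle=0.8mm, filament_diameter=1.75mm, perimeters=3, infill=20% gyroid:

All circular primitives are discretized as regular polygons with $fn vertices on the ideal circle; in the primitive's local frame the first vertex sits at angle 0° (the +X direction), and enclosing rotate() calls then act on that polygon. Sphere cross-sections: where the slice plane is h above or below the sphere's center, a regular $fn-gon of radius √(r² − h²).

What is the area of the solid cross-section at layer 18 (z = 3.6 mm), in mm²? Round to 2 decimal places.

At z = 3.6 mm: the cylinder: section is a regular 24-gon, circumradius r=6.5 (area = (24/2)·6.500²·sin(360°/24) = 131.22 mm²); the sphere at (10.5, 6): section is a regular 24-gon, circumradius = √(r²−h²) = √(9²−5.1²) = 7.416 (area = (24/2)·7.416²·sin(360°/24) = 170.79 mm²); the 7.5×9 cube at (0, 5.5) contributes its full rectangle (area 67.50 mm²); the r=2 cylinder at (0.5, 13.5) contributes a regular 24-gon of circumradius 2 (area = (24/2)·2.000²·sin(360°/24) = 12.42 mm²); Subtracting the remaining from the first: starting from the r=6.5 cylinder (131.22 mm²), the r=9 sphere at (10.5, 6) partially overlaps it — only the 7.89 mm² overlap (of its 170.79 mm²) is removed, clipping the outline; the 7.5×9 cube at (0, 5.5) partially overlaps it — only the 2.19 mm² overlap (of its 67.50 mm²) is removed, clipping the outline; the r=2 cylinder at (0.5, 13.5) misses the remaining region (no effect) — area = 121.14 mm². Overall, the cross-section is a single solid region. Net area = 121.14 mm².

121.14 mm²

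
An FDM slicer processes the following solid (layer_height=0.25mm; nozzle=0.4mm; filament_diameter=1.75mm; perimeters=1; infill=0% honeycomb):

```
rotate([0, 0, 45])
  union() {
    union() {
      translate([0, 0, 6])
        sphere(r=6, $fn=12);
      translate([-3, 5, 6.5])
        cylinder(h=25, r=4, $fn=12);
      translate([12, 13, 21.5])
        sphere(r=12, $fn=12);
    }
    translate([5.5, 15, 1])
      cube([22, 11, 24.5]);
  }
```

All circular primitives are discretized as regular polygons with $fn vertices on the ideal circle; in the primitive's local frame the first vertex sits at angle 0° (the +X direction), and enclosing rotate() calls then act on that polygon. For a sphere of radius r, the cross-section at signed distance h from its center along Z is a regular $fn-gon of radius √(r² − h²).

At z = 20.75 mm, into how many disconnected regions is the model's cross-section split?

2

At z = 20.75 mm: the sphere does not reach this height (|z−center|=14.750 > r=6); the cylinder at (-3, 5): section is a regular 12-gon, circumradius r=4; the r=12 sphere at (12, 13) slices to a regular 12-gon of circumradius 11.977 (√(r²−h²) with h=0.75 from center); Merging all regions: the 2 present regions are separate (no shared area or edge), so areas and boundary lengths simply add and each stays a separate island — 2 connected regions; the cube at (5.5, 15) is present — its section is the full 22×11 rectangle; Combining (union): the regions partially overlap (shared area 143.25 mm²), so overlapping operands fuse into one piece — 2 connected regions; (rotated 45° about Z; rotation is an isometry so areas/perimeters/island counts are preserved). The result has 2 disconnected regions.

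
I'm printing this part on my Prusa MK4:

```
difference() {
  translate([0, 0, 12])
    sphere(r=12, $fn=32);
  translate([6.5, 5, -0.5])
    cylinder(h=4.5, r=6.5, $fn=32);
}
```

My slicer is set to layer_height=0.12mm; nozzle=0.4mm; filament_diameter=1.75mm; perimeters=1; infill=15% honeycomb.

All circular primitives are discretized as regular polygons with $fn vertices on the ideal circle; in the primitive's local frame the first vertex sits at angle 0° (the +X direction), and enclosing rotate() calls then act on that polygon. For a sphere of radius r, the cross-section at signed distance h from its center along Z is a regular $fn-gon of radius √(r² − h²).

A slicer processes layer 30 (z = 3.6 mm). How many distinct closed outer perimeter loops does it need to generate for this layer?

1

At z = 3.6 mm: the r=12 sphere slices to a regular 32-gon of circumradius 8.570 (√(r²−h²) with h=8.4 from center); the r=6.5 cylinder at (6.5, 5) gives a regular 32-gon of circumradius 6.5 (constant along its height); Subtracting the remaining from the first: starting from the r=12 sphere, the r=6.5 cylinder at (6.5, 5) partially overlaps it — only the 59.29 mm² overlap (of its 131.88 mm²) is removed, clipping the outline — 1 connected region. The result has 1 disconnected region.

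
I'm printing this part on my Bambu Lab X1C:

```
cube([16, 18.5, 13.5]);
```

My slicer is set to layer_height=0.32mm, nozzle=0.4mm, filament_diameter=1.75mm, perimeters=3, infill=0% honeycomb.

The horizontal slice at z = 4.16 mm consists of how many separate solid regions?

At z = 4.16 mm: the 16×18.5 cube contributes its full rectangle. The result has 1 disconnected region.

1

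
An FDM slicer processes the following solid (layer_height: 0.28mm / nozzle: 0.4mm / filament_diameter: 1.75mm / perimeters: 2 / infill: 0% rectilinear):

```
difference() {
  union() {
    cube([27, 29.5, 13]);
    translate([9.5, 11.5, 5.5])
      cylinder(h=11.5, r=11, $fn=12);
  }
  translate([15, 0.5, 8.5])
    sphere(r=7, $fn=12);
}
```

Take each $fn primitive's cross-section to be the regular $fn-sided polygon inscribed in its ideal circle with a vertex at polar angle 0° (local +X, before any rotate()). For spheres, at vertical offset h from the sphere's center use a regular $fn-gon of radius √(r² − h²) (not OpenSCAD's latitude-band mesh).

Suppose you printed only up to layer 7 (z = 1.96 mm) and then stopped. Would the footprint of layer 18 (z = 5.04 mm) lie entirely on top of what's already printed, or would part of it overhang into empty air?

Compare the two slices. At z = 1.96: the cube (footprint 27×29.5) is included at this height (area 796.50 mm²); the cylinder at (9.5, 11.5) is absent (z outside [5.5, 17]); Merging all regions: only the 27×29.5 cube is present, so the union is just that shape — area = 796.50 mm²; the sphere at (15, 0.5): section is a regular 12-gon, circumradius = √(r²−h²) = √(7²−6.54²) = 2.496 (area = (12/2)·2.496²·sin(360°/12) = 18.69 mm²); Taking the first minus the rest: starting from that combined region (796.50 mm²), the r=7 sphere at (15, 0.5) partially overlaps it — only the 11.77 mm² overlap (of its 18.69 mm²) is removed, clipping the outline — area = 784.73 mm². At z = 5.04: the 27×29.5 cube contributes its full rectangle (area 796.50 mm²); the cylinder at (9.5, 11.5) is absent (z outside [5.5, 17]); Combining (union): only the 27×29.5 cube is present, so the union is just that shape — area = 796.50 mm²; the sphere at (15, 0.5): section is a regular 12-gon, circumradius = √(r²−h²) = √(7²−3.46²) = 6.085 (area = (12/2)·6.085²·sin(360°/12) = 111.09 mm²); After the difference (first − rest): starting from the result so far (796.50 mm²), the r=7 sphere at (15, 0.5) partially overlaps it — only the 61.56 mm² overlap (of its 111.09 mm²) is removed, clipping the outline — area = 734.94 mm². Checking containment: the cross-section at z = 5.04 is a subset of the cross-section at z = 1.96.

entirely on top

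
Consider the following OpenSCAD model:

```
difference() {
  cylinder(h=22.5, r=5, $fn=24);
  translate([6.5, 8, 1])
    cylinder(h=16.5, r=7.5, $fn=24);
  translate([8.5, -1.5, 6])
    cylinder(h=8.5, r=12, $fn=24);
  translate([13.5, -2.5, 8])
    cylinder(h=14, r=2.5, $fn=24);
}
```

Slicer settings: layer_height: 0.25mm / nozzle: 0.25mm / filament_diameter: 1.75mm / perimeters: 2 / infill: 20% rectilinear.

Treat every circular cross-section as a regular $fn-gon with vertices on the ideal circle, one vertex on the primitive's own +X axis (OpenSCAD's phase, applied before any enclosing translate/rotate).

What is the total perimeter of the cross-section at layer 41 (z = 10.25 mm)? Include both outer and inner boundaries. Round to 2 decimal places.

At z = 10.25 mm: the cylinder: section is a regular 24-gon, circumradius r=5 (perimeter = 2·24·5.000·sin(180°/24) = 31.33 mm); the cylinder at (6.5, 8): section is a regular 24-gon, circumradius r=7.5 (perimeter = 2·24·7.500·sin(180°/24) = 46.99 mm); the r=12 cylinder at (8.5, -1.5) contributes a regular 24-gon of circumradius 12 (perimeter = 2·24·12.000·sin(180°/24) = 75.18 mm); the cylinder at (13.5, -2.5): section is a regular 24-gon, circumradius r=2.5 (perimeter = 2·24·2.500·sin(180°/24) = 15.66 mm); Subtracting the remaining from the first: starting from the r=5 cylinder, the r=7.5 cylinder at (6.5, 8) partially overlaps it — only the 9.76 mm² overlap (of its 174.70 mm²) is removed, clipping the outline; the r=12 cylinder at (8.5, -1.5) partially overlaps it — only the 57.43 mm² overlap (of its 447.24 mm²) is removed, clipping the outline; the r=2.5 cylinder at (13.5, -2.5) misses the remaining region (no effect) — boundary = 19.05 mm. Overall, the cross-section is a single solid region. Total boundary length (outer) = 19.05 mm.

19.05 mm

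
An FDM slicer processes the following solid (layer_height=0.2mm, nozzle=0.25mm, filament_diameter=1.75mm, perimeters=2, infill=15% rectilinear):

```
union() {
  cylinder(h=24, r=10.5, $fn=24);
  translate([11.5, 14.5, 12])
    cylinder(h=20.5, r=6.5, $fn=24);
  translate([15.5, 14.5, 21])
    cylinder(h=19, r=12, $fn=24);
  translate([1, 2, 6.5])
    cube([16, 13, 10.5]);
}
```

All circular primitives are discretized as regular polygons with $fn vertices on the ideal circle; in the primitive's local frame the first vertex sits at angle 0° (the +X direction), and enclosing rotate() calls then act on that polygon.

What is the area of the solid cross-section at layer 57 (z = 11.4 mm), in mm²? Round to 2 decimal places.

At z = 11.4 mm: the r=10.5 cylinder contributes a regular 24-gon of circumradius 10.5 (area = (24/2)·10.500²·sin(360°/24) = 342.42 mm²); the cylinder at (11.5, 14.5) does not reach this height (z outside [12, 32.5]); the cylinder at (15.5, 14.5) is absent (z outside [21, 40]); the 16×13 cube at (1, 2) contributes its full rectangle (area 208.00 mm²); Merging all regions: the regions partially overlap — summed areas 550.42 mm² minus the doubly-counted overlap 56.43 mm² gives 493.98 mm² — area = 493.98 mm². Overall, the cross-section is a single solid region. Net area = 493.98 mm².

493.98 mm²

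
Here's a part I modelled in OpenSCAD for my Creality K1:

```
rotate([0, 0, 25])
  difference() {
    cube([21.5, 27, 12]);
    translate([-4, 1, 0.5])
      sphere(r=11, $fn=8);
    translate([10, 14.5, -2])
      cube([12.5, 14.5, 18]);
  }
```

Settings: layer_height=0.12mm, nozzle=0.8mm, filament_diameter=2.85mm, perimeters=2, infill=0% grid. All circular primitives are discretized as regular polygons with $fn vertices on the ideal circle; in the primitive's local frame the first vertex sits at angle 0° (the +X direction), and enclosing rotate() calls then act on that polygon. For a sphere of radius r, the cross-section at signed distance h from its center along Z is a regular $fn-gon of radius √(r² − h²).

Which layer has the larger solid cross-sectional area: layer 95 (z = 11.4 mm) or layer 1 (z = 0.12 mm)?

Layer 95 (z = 11.4): the cube (footprint 21.5×27) is included at this height (area 580.50 mm²); the sphere at (-4, 1): section is a regular 8-gon, circumradius = √(r²−h²) = √(11²−10.9²) = 1.480 (area = (8/2)·1.480²·sin(360°/8) = 6.19 mm²); the 12.5×14.5 cube at (10, 14.5) contributes its full rectangle (area 181.25 mm²); After the difference (first − rest): starting from the 21.5×27 cube (580.50 mm²), the r=11 sphere at (-4, 1) misses the remaining region (no effect); the 12.5×14.5 cube at (10, 14.5) partially overlaps it — only the 143.75 mm² overlap (of its 181.25 mm²) is removed, clipping the outline — area = 436.75 mm²; (whole slice rotated 25° about Z — lengths, areas and connectivity unchanged). So its area = 436.75 mm². Layer 1 (z = 0.12): the cube is present — its section is the full 21.5×27 rectangle (area 580.50 mm²); the sphere at (-4, 1): section is a regular 8-gon, circumradius = √(r²−h²) = √(11²−0.38²) = 10.993 (area = (8/2)·10.993²·sin(360°/8) = 341.83 mm²); the cube at (10, 14.5) is present — its section is the full 12.5×14.5 rectangle (area 181.25 mm²); After the difference (first − rest): starting from the 21.5×27 cube (580.50 mm²), the r=11 sphere at (-4, 1) partially overlaps it — only the 51.58 mm² overlap (of its 341.83 mm²) is removed, clipping the outline; the 12.5×14.5 cube at (10, 14.5) partially overlaps it — only the 143.75 mm² overlap (of its 181.25 mm²) is removed, clipping the outline — area = 385.17 mm²; (whole slice rotated 25° about Z — lengths, areas and connectivity unchanged). So its area = 385.17 mm². Layer 95 is larger (436.75 vs 385.17 mm²).

layer 95 (z = 11.4 mm)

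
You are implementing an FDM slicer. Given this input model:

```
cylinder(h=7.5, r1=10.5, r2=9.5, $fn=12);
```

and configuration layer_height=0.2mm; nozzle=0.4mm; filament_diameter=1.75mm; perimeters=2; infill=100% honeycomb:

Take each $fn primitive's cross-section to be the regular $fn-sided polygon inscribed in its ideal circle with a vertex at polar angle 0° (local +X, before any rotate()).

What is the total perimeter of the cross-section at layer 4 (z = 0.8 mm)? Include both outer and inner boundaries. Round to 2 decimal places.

At z = 0.8 mm: the cone (r1=10.5→r2=9.5) has section circumradius 10.393 here — a regular 12-gon (perimeter = 2·12·10.393·sin(180°/12) = 64.56 mm). Overall, the cross-section is a single solid region. Total boundary length (outer) = 64.56 mm.

64.56 mm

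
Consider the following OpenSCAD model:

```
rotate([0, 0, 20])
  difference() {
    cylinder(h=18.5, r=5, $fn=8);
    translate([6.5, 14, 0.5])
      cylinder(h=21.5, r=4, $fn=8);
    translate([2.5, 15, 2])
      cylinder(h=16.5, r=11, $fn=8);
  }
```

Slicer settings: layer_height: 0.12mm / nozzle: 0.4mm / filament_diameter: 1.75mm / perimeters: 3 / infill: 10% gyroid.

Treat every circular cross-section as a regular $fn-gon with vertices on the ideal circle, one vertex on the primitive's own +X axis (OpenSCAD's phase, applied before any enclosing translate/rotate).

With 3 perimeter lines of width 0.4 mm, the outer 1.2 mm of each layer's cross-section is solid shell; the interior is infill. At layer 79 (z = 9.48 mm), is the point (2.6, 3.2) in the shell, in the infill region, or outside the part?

shell

At z = 9.48 mm: the r=5 cylinder contributes a regular 8-gon of circumradius 5; the r=4 cylinder at (6.5, 14) gives a regular 8-gon of circumradius 4 (constant along its height); the r=11 cylinder at (2.5, 15) gives a regular 8-gon of circumradius 11 (constant along its height); After the difference (first − rest): starting from the r=5 cylinder, the r=4 cylinder at (6.5, 14) misses the remaining region (no effect); the r=11 cylinder at (2.5, 15) misses the remaining region (no effect) — 1 connected region; (whole slice rotated 20° about Z — lengths, areas and connectivity unchanged). Overall, the cross-section is a single solid region. Undo the 20° rotation: the query point maps to (3.538, 2.118) in the un-rotated model frame. The nearest boundary edge runs (3.54, 3.54)→(5.00, 0.00); distance from the point to it = 0.54 mm. The point is inside the cross-section, 0.54 mm from the nearest boundary — within the 1.2 mm shell band (3 × 0.4).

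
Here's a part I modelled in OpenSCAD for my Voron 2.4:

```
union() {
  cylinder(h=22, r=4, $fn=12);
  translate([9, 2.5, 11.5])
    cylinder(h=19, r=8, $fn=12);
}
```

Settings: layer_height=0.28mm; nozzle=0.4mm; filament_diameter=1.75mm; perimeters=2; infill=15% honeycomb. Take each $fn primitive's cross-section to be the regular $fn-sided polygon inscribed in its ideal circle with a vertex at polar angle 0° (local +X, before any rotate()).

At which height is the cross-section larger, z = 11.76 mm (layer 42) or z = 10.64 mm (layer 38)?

layer 42 (z = 11.76 mm)

Layer 42 (z = 11.76): the r=4 cylinder contributes a regular 12-gon of circumradius 4 (area = (12/2)·4.000²·sin(360°/12) = 48.00 mm²); the r=8 cylinder at (9, 2.5) contributes a regular 12-gon of circumradius 8 (area = (12/2)·8.000²·sin(360°/12) = 192.00 mm²); Taking the union: the regions partially overlap — summed areas 240.00 mm² minus the doubly-counted overlap 10.80 mm² gives 229.20 mm² — area = 229.20 mm². So its area = 229.20 mm². Layer 38 (z = 10.64): the r=4 cylinder gives a regular 12-gon of circumradius 4 (constant along its height) (area = (12/2)·4.000²·sin(360°/12) = 48.00 mm²); the cylinder at (9, 2.5) is absent (z outside [11.5, 30.5]); Combining (union): only the r=4 cylinder is present, so the union is just that shape — area = 48.00 mm². So its area = 48.00 mm². Layer 42 is larger (229.20 vs 48.00 mm²).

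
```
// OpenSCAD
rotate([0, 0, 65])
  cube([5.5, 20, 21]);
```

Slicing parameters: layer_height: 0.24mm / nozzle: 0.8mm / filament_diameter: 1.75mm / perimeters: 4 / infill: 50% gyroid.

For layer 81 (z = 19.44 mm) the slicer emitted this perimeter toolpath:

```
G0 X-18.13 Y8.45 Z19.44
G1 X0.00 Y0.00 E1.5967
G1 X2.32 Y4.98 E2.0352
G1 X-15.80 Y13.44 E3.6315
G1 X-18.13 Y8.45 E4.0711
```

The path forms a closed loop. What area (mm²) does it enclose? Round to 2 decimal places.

Apply the shoelace formula to the sequence of (X, Y) vertices; enclosed area = 110.01 mm².

110.01 mm²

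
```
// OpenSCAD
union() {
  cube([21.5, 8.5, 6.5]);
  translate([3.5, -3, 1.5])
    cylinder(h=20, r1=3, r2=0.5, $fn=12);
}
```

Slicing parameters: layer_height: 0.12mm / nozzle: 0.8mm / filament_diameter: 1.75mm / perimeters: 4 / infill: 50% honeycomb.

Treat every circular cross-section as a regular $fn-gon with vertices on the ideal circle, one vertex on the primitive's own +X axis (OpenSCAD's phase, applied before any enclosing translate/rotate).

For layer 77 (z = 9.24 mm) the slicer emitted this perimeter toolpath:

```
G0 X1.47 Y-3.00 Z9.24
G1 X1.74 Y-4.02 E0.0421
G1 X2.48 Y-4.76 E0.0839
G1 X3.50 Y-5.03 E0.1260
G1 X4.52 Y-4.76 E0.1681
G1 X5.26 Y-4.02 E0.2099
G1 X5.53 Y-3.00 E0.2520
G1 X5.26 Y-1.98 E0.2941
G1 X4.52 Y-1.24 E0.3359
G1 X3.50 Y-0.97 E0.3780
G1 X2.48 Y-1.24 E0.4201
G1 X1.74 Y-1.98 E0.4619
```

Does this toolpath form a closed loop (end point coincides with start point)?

no

Start point (G0): (1.47, -3.00). End point (last G1): the path does not return to the start — open.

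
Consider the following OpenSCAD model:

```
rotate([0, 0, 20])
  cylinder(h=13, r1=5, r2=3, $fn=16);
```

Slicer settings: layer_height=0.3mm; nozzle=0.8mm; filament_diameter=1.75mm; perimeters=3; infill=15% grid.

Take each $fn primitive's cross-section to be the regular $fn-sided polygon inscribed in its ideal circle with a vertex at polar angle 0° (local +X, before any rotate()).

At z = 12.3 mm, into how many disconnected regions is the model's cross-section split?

At z = 12.3 mm: the cone: at t=0.946 of its height the radius interpolates to r₁+(r₂−r₁)t = 3.108, giving a regular 16-gon of that circumradius; (rotated 20° about Z; rotation is an isometry so areas/perimeters/island counts are preserved). The result has 1 disconnected region.

1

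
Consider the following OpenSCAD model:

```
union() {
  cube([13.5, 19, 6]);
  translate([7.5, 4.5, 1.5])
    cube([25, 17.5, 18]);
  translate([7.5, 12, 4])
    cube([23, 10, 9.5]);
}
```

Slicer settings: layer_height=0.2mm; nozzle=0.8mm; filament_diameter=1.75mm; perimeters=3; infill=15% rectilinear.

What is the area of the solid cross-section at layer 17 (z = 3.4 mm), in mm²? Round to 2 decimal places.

607.00 mm²

At z = 3.4 mm: the cube (footprint 13.5×19) is included at this height (area 256.50 mm²); the cube at (7.5, 4.5) is present — its section is the full 25×17.5 rectangle (area 437.50 mm²); the cube at (7.5, 12) is not intersected at this z (z outside [4, 13.5]); Merging all regions: the regions partially overlap — summed areas 694.00 mm² minus the doubly-counted overlap 87.00 mm² gives 607.00 mm² — area = 607.00 mm². Overall, the cross-section is a single solid region. Net area = 607.00 mm².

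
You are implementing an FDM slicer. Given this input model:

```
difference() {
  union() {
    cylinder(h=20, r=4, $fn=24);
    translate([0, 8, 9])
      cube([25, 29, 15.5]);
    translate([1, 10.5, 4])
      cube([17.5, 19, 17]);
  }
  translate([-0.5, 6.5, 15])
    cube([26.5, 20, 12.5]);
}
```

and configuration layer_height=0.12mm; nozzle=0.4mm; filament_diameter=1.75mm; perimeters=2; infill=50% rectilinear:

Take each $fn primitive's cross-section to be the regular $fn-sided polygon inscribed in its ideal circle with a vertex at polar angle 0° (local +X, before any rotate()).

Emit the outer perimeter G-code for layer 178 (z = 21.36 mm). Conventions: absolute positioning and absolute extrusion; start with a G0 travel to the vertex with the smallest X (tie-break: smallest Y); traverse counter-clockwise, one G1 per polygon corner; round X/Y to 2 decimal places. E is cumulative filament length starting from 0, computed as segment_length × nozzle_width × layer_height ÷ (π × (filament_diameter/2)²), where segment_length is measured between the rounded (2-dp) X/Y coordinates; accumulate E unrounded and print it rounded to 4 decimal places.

G0 X0.00 Y26.50 Z21.36
G1 X25.00 Y26.50 E0.4989
G1 X25.00 Y37.00 E0.7084
G1 X0.00 Y37.00 E1.2073
G1 X0.00 Y26.50 E1.4169

At z = 21.36 mm: the cylinder is not intersected at this z (z outside [0, 20]); the 25×29 cube at (0, 8) contributes its full rectangle; the cube at (1, 10.5) does not reach this height (z outside [4, 21]); Merging all regions: only the 25×29 cube at (0, 8) is present, so the union is just that shape — 1 connected region; the 26.5×20 cube at (-0.5, 6.5) contributes its full rectangle; After the difference (first − rest): starting from the result so far, the 26.5×20 cube at (-0.5, 6.5) partially overlaps it — only the 462.50 mm² overlap (of its 530.00 mm²) is removed, clipping the outline — 1 connected region. The outline is a single polygon with 4 vertices. Extrusion per mm of travel: 0.4 × 0.12 / (π × 0.875²) = 0.019956. Accumulating E over each segment gives final E = 1.4169.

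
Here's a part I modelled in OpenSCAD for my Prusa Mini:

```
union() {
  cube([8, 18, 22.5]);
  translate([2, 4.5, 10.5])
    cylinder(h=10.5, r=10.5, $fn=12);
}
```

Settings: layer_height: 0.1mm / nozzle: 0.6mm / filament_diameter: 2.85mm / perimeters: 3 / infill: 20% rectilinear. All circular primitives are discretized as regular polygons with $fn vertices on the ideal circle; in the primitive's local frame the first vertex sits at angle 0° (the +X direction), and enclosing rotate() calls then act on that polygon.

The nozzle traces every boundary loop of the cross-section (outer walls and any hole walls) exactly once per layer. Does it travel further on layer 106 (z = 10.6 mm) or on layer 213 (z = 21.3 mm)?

layer 106 (z = 10.6 mm)

Layer 106 (z = 10.6): the cube (footprint 8×18) is included at this height (perimeter 52.00 mm); the cylinder at (2, 4.5): section is a regular 12-gon, circumradius r=10.5 (perimeter = 2·12·10.500·sin(180°/12) = 65.22 mm); Combining (union): the regions partially overlap (shared area 114.44 mm²), so the edge portions inside another operand are dropped and the merged outline is re-measured after clipping — boundary = 73.35 mm. So its perimeter = 73.35 mm. Layer 213 (z = 21.3): the 8×18 cube contributes its full rectangle (perimeter 52.00 mm); the cylinder at (2, 4.5) is not intersected at this z (z outside [10.5, 21]); Combining (union): only the 8×18 cube is present, so the union is just that shape — boundary = 52.00 mm. So its perimeter = 52.00 mm. Layer 106 is larger (73.35 vs 52.00 mm).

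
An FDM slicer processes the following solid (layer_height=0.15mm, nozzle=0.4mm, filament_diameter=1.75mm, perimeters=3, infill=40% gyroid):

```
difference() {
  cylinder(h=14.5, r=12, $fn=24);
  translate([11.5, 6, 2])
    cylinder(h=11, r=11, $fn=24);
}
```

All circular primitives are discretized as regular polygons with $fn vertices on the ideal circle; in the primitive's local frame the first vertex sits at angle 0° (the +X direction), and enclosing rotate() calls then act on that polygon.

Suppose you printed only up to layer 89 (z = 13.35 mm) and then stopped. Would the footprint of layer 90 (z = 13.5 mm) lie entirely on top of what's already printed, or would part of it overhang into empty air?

Compare the two slices. At z = 13.35: the cylinder: section is a regular 24-gon, circumradius r=12 (area = (24/2)·12.000²·sin(360°/24) = 447.24 mm²); the cylinder at (11.5, 6) is absent (z outside [2, 13]); After the difference (first − rest): none of the subtracted shapes is present at this height, so the r=12 cylinder is unchanged — area = 447.24 mm². At z = 13.5: the cylinder: section is a regular 24-gon, circumradius r=12 (area = (24/2)·12.000²·sin(360°/24) = 447.24 mm²); the cylinder at (11.5, 6) is not intersected at this z (z outside [2, 13]); Subtracting the remaining from the first: none of the subtracted shapes is present at this height, so the r=12 cylinder is unchanged — area = 447.24 mm². Checking containment: the cross-section at z = 13.5 is a subset of the cross-section at z = 13.35.

entirely on top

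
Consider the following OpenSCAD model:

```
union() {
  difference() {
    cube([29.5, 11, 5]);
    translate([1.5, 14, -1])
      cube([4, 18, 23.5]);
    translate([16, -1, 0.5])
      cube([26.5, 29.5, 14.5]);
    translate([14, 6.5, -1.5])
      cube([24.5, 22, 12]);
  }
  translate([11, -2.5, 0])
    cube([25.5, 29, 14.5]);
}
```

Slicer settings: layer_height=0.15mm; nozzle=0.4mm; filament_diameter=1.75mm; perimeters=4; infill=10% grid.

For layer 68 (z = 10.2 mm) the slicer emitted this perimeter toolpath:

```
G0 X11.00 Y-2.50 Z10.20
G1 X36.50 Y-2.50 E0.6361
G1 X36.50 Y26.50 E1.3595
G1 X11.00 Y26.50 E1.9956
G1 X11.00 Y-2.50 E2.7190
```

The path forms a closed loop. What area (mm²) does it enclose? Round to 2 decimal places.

739.50 mm²

Apply the shoelace formula to the sequence of (X, Y) vertices; enclosed area = 739.50 mm².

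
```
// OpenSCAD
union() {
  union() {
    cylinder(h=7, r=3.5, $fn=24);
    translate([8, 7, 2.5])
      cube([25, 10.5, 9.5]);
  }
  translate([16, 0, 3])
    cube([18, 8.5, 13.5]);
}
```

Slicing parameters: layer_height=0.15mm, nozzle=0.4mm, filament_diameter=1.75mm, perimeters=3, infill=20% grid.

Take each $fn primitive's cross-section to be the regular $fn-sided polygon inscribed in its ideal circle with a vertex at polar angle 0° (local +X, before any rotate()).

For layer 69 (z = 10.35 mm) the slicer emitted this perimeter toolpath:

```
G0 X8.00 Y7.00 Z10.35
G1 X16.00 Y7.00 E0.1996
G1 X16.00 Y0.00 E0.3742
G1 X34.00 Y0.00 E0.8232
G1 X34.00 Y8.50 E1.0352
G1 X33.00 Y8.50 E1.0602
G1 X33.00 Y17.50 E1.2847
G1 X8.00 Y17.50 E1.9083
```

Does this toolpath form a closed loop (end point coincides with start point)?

Start point (G0): (8.00, 7.00). End point (last G1): the path does not return to the start — open.

no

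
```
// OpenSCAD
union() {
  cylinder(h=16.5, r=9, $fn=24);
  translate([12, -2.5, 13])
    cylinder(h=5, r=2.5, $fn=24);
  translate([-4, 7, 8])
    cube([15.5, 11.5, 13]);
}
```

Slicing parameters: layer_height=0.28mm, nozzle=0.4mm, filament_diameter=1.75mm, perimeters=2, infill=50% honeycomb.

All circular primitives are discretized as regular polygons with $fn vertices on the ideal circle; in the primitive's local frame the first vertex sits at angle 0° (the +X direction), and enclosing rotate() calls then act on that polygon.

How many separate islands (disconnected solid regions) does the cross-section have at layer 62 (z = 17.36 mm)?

At z = 17.36 mm: the cylinder does not reach this height (z outside [0, 16.5]); the r=2.5 cylinder at (12, -2.5) contributes a regular 24-gon of circumradius 2.5; the 15.5×11.5 cube at (-4, 7) contributes its full rectangle; Taking the union: the 2 present regions are separate (no shared area or edge), so areas and boundary lengths simply add and each stays a separate island — 2 connected regions. Overall, the cross-section has 2 separate islands. Island count = 2.

2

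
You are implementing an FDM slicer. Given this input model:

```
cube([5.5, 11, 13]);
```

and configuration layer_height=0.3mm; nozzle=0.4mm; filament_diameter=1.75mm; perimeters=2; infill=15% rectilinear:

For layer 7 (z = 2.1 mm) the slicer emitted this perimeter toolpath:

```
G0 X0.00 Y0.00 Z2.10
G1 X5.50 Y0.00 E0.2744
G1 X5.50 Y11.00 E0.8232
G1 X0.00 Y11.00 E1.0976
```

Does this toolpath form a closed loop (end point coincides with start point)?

no

Start point (G0): (0.00, 0.00). End point (last G1): the path does not return to the start — open.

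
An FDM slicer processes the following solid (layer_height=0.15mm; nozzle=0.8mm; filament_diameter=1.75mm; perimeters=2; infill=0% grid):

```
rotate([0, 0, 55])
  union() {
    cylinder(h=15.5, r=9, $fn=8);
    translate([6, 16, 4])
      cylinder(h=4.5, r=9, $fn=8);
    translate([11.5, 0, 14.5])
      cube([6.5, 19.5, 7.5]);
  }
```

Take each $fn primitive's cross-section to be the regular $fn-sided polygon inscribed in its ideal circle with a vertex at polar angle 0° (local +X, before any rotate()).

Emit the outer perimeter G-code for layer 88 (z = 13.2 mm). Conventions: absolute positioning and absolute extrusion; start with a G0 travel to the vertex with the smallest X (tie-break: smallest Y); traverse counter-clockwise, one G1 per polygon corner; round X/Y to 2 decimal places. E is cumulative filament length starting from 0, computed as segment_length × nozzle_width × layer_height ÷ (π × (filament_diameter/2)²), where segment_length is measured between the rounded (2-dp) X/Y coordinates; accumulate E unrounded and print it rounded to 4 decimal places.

At z = 13.2 mm: the r=9 cylinder contributes a regular 8-gon of circumradius 9; the cylinder at (6, 16) does not reach this height (z outside [4, 8.5]); the cube at (11.5, 0) does not reach this height (z outside [14.5, 22]); Combining (union): only the r=9 cylinder is present, so the union is just that shape — 1 connected region; (whole slice rotated 55° about Z — lengths, areas and connectivity unchanged). The outline is a single polygon with 8 vertices. Extrusion per mm of travel: 0.8 × 0.15 / (π × 0.875²) = 0.049890. Accumulating E over each segment gives final E = 2.7482.

G0 X-8.86 Y-1.56 Z13.20
G1 X-5.16 Y-7.37 E0.3436
G1 X1.56 Y-8.86 E0.6871
G1 X7.37 Y-5.16 E1.0307
G1 X8.86 Y1.56 E1.3741
G1 X5.16 Y7.37 E1.7178
G1 X-1.56 Y8.86 E2.0612
G1 X-7.37 Y5.16 E2.4048
G1 X-8.86 Y-1.56 E2.7482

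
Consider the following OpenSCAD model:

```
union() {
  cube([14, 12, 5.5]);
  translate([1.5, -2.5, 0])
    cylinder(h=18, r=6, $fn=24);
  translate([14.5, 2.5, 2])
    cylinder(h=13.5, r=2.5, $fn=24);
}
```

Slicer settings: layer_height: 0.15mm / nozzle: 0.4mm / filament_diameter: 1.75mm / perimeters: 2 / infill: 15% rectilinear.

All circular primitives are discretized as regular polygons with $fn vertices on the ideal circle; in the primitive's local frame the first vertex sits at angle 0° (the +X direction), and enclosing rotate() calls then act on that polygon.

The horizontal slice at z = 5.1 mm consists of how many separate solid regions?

At z = 5.1 mm: the cube (footprint 14×12) is included at this height; the r=6 cylinder at (1.5, -2.5) gives a regular 24-gon of circumradius 6 (constant along its height); the r=2.5 cylinder at (14.5, 2.5) gives a regular 24-gon of circumradius 2.5 (constant along its height); Combining (union): the regions partially overlap (shared area 25.83 mm²), so overlapping operands fuse into one piece — 1 connected region. The result has 1 disconnected region.

1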